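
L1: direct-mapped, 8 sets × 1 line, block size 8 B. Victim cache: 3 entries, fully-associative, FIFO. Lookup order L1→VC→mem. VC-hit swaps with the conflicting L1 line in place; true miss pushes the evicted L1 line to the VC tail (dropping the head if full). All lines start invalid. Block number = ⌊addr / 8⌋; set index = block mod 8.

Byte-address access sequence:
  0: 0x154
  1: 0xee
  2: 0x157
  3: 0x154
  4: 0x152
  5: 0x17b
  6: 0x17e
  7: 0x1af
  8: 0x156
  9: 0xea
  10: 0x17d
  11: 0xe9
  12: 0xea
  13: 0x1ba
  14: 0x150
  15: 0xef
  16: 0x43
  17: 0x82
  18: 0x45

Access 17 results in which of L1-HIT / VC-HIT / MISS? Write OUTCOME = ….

OUTCOME = MISS

#0 0x154→b42/s2 MISS; vc=[]
#1 0xee→b29/s5 MISS; vc=[]
#2 0x157→b42/s2 L1-HIT; vc=[]
#3 0x154→b42/s2 L1-HIT; vc=[]
#4 0x152→b42/s2 L1-HIT; vc=[]
#5 0x17b→b47/s7 MISS; vc=[]
#6 0x17e→b47/s7 L1-HIT; vc=[]
#7 0x1af→b53/s5 MISS; vc=[29]
#8 0x156→b42/s2 L1-HIT; vc=[29]
#9 0xea→b29/s5 VC-HIT; vc=[53]
#10 0x17d→b47/s7 L1-HIT; vc=[53]
#11 0xe9→b29/s5 L1-HIT; vc=[53]
#12 0xea→b29/s5 L1-HIT; vc=[53]
#13 0x1ba→b55/s7 MISS; vc=[53,47]
#14 0x150→b42/s2 L1-HIT; vc=[53,47]
#15 0xef→b29/s5 L1-HIT; vc=[53,47]
#16 0x43→b8/s0 MISS; vc=[53,47]
#17 0x82→b16/s0 MISS; vc=[53,47,8]
#18 0x45→b8/s0 VC-HIT; vc=[53,47,16]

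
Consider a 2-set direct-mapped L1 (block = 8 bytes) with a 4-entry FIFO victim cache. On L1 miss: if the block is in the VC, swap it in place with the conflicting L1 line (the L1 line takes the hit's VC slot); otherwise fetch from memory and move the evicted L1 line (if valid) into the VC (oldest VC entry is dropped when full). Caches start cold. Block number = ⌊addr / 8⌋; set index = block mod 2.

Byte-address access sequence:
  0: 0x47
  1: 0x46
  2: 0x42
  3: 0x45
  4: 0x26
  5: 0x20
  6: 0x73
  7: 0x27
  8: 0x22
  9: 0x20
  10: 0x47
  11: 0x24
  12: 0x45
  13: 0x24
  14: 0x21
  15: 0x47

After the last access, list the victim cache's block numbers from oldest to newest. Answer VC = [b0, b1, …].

  [0] addr=0x47 blk=8 s=0: MISS | VC []
  [1] addr=0x46 blk=8 s=0: L1-HIT | VC []
  [2] addr=0x42 blk=8 s=0: L1-HIT | VC []
  [3] addr=0x45 blk=8 s=0: L1-HIT | VC []
  [4] addr=0x26 blk=4 s=0: MISS | VC [8]
  [5] addr=0x20 blk=4 s=0: L1-HIT | VC [8]
  [6] addr=0x73 blk=14 s=0: MISS | VC [8, 4]
  [7] addr=0x27 blk=4 s=0: VC-HIT | VC [8, 14]
  [8] addr=0x22 blk=4 s=0: L1-HIT | VC [8, 14]
  [9] addr=0x20 blk=4 s=0: L1-HIT | VC [8, 14]
  [10] addr=0x47 blk=8 s=0: VC-HIT | VC [4, 14]
  [11] addr=0x24 blk=4 s=0: VC-HIT | VC [8, 14]
  [12] addr=0x45 blk=8 s=0: VC-HIT | VC [4, 14]
  [13] addr=0x24 blk=4 s=0: VC-HIT | VC [8, 14]
  [14] addr=0x21 blk=4 s=0: L1-HIT | VC [8, 14]
  [15] addr=0x47 blk=8 s=0: VC-HIT | VC [4, 14]

VC = [4, 14]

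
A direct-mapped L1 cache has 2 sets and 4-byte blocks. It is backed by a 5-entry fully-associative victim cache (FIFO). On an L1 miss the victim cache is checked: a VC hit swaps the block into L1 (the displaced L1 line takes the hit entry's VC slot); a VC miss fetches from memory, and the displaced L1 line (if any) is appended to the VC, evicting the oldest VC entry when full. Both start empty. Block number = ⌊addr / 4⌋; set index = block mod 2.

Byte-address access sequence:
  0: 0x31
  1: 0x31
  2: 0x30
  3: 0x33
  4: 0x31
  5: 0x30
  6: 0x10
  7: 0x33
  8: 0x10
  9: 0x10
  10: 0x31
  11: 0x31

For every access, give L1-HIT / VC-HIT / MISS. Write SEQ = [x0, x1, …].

#0 0x31→b12/s0 MISS; vc=[]
#1 0x31→b12/s0 L1-HIT; vc=[]
#2 0x30→b12/s0 L1-HIT; vc=[]
#3 0x33→b12/s0 L1-HIT; vc=[]
#4 0x31→b12/s0 L1-HIT; vc=[]
#5 0x30→b12/s0 L1-HIT; vc=[]
#6 0x10→b4/s0 MISS; vc=[12]
#7 0x33→b12/s0 VC-HIT; vc=[4]
#8 0x10→b4/s0 VC-HIT; vc=[12]
#9 0x10→b4/s0 L1-HIT; vc=[12]
#10 0x31→b12/s0 VC-HIT; vc=[4]
#11 0x31→b12/s0 L1-HIT; vc=[4]

SEQ = [MISS, L1-HIT, L1-HIT, L1-HIT, L1-HIT, L1-HIT, MISS, VC-HIT, VC-HIT, L1-HIT, VC-HIT, L1-HIT]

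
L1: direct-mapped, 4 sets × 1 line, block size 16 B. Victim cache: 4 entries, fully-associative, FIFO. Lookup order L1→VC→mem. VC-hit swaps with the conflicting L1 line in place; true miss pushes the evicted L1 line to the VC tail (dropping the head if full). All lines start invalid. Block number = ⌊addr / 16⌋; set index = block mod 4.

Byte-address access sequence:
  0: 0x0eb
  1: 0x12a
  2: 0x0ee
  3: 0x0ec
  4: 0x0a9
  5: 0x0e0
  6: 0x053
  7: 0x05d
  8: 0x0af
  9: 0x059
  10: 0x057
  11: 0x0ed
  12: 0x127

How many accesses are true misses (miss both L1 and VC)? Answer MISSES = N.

0: 0xeb (blk 14, set 2) → MISS  vc=[]
1: 0x12a (blk 18, set 2) → MISS  vc=[14]
2: 0xee (blk 14, set 2) → VC-HIT  vc=[18]
3: 0xec (blk 14, set 2) → L1-HIT  vc=[18]
4: 0xa9 (blk 10, set 2) → MISS  vc=[18, 14]
5: 0xe0 (blk 14, set 2) → VC-HIT  vc=[18, 10]
6: 0x53 (blk 5, set 1) → MISS  vc=[18, 10]
7: 0x5d (blk 5, set 1) → L1-HIT  vc=[18, 10]
8: 0xaf (blk 10, set 2) → VC-HIT  vc=[18, 14]
9: 0x59 (blk 5, set 1) → L1-HIT  vc=[18, 14]
10: 0x57 (blk 5, set 1) → L1-HIT  vc=[18, 14]
11: 0xed (blk 14, set 2) → VC-HIT  vc=[18, 10]
12: 0x127 (blk 18, set 2) → VC-HIT  vc=[14, 10]

MISSES = 4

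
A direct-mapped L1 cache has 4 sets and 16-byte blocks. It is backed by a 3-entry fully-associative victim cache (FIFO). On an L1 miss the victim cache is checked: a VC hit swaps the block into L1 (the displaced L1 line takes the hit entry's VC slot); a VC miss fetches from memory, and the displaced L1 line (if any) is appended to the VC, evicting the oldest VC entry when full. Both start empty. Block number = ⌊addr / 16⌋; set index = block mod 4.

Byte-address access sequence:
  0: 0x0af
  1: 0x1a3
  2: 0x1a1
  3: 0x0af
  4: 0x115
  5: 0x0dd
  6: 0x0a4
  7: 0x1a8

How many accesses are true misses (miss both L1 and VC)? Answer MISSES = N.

#0 0xaf→b10/s2 MISS; vc=[]
#1 0x1a3→b26/s2 MISS; vc=[10]
#2 0x1a1→b26/s2 L1-HIT; vc=[10]
#3 0xaf→b10/s2 VC-HIT; vc=[26]
#4 0x115→b17/s1 MISS; vc=[26]
#5 0xdd→b13/s1 MISS; vc=[26,17]
#6 0xa4→b10/s2 L1-HIT; vc=[26,17]
#7 0x1a8→b26/s2 VC-HIT; vc=[10,17]

MISSES = 4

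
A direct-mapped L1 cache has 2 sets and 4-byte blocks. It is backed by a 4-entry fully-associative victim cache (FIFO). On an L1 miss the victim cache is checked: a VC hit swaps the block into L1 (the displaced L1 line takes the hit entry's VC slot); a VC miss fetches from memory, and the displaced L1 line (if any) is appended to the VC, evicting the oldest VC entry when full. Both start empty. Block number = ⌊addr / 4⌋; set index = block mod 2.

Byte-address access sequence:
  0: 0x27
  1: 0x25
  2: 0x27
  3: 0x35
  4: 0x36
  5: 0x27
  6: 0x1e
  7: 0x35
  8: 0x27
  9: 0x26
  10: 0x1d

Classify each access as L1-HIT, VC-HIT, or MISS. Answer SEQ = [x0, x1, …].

SEQ = [MISS, L1-HIT, L1-HIT, MISS, L1-HIT, VC-HIT, MISS, VC-HIT, VC-HIT, L1-HIT, VC-HIT]

  [0] addr=0x27 blk=9 s=1: MISS | VC []
  [1] addr=0x25 blk=9 s=1: L1-HIT | VC []
  [2] addr=0x27 blk=9 s=1: L1-HIT | VC []
  [3] addr=0x35 blk=13 s=1: MISS | VC [9]
  [4] addr=0x36 blk=13 s=1: L1-HIT | VC [9]
  [5] addr=0x27 blk=9 s=1: VC-HIT | VC [13]
  [6] addr=0x1e blk=7 s=1: MISS | VC [13, 9]
  [7] addr=0x35 blk=13 s=1: VC-HIT | VC [7, 9]
  [8] addr=0x27 blk=9 s=1: VC-HIT | VC [7, 13]
  [9] addr=0x26 blk=9 s=1: L1-HIT | VC [7, 13]
  [10] addr=0x1d blk=7 s=1: VC-HIT | VC [9, 13]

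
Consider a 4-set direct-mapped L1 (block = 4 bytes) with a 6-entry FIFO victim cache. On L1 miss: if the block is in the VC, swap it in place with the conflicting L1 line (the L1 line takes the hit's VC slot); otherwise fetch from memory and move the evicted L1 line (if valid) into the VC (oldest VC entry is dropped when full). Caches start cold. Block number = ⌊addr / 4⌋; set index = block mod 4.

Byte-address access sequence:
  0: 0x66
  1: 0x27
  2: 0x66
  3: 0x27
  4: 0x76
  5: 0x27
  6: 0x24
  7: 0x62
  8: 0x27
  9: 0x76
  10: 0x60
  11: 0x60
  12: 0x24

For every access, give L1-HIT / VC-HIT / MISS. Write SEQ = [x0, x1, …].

0: 0x66 (blk 25, set 1) → MISS  vc=[]
1: 0x27 (blk 9, set 1) → MISS  vc=[25]
2: 0x66 (blk 25, set 1) → VC-HIT  vc=[9]
3: 0x27 (blk 9, set 1) → VC-HIT  vc=[25]
4: 0x76 (blk 29, set 1) → MISS  vc=[25, 9]
5: 0x27 (blk 9, set 1) → VC-HIT  vc=[25, 29]
6: 0x24 (blk 9, set 1) → L1-HIT  vc=[25, 29]
7: 0x62 (blk 24, set 0) → MISS  vc=[25, 29]
8: 0x27 (blk 9, set 1) → L1-HIT  vc=[25, 29]
9: 0x76 (blk 29, set 1) → VC-HIT  vc=[25, 9]
10: 0x60 (blk 24, set 0) → L1-HIT  vc=[25, 9]
11: 0x60 (blk 24, set 0) → L1-HIT  vc=[25, 9]
12: 0x24 (blk 9, set 1) → VC-HIT  vc=[25, 29]

SEQ = [MISS, MISS, VC-HIT, VC-HIT, MISS, VC-HIT, L1-HIT, MISS, L1-HIT, VC-HIT, L1-HIT, L1-HIT, VC-HIT]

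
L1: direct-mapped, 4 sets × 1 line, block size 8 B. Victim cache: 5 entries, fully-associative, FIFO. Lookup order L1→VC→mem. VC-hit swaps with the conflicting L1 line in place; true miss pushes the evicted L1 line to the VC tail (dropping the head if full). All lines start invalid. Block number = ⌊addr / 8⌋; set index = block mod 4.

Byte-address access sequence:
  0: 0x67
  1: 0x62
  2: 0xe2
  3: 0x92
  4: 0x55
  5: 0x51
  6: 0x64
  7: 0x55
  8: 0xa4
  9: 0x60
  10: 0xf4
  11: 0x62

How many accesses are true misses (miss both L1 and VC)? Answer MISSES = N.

  [0] addr=0x67 blk=12 s=0: MISS | VC []
  [1] addr=0x62 blk=12 s=0: L1-HIT | VC []
  [2] addr=0xe2 blk=28 s=0: MISS | VC [12]
  [3] addr=0x92 blk=18 s=2: MISS | VC [12]
  [4] addr=0x55 blk=10 s=2: MISS | VC [12, 18]
  [5] addr=0x51 blk=10 s=2: L1-HIT | VC [12, 18]
  [6] addr=0x64 blk=12 s=0: VC-HIT | VC [28, 18]
  [7] addr=0x55 blk=10 s=2: L1-HIT | VC [28, 18]
  [8] addr=0xa4 blk=20 s=0: MISS | VC [28, 18, 12]
  [9] addr=0x60 blk=12 s=0: VC-HIT | VC [28, 18, 20]
  [10] addr=0xf4 blk=30 s=2: MISS | VC [28, 18, 20, 10]
  [11] addr=0x62 blk=12 s=0: L1-HIT | VC [28, 18, 20, 10]

MISSES = 6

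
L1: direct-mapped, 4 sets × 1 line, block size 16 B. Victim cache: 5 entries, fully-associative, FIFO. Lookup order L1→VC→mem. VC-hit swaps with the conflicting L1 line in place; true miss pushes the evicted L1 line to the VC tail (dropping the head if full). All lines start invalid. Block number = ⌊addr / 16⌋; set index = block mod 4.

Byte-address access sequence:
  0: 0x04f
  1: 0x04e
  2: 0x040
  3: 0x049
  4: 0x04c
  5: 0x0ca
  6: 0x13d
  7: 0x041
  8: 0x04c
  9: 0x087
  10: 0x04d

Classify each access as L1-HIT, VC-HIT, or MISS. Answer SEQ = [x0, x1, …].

0: 0x4f (blk 4, set 0) → MISS  vc=[]
1: 0x4e (blk 4, set 0) → L1-HIT  vc=[]
2: 0x40 (blk 4, set 0) → L1-HIT  vc=[]
3: 0x49 (blk 4, set 0) → L1-HIT  vc=[]
4: 0x4c (blk 4, set 0) → L1-HIT  vc=[]
5: 0xca (blk 12, set 0) → MISS  vc=[4]
6: 0x13d (blk 19, set 3) → MISS  vc=[4]
7: 0x41 (blk 4, set 0) → VC-HIT  vc=[12]
8: 0x4c (blk 4, set 0) → L1-HIT  vc=[12]
9: 0x87 (blk 8, set 0) → MISS  vc=[12, 4]
10: 0x4d (blk 4, set 0) → VC-HIT  vc=[12, 8]

SEQ = [MISS, L1-HIT, L1-HIT, L1-HIT, L1-HIT, MISS, MISS, VC-HIT, L1-HIT, MISS, VC-HIT]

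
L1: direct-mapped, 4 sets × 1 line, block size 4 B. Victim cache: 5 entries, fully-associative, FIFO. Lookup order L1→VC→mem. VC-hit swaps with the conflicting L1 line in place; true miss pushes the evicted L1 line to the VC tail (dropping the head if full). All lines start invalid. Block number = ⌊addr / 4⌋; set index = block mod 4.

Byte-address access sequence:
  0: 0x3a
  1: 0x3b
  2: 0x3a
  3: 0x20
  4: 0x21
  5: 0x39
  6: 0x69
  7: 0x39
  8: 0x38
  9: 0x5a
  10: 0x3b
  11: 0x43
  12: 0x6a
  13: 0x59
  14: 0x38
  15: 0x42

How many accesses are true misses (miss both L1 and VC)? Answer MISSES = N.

MISSES = 5

0: 0x3a (blk 14, set 2) → MISS  vc=[]
1: 0x3b (blk 14, set 2) → L1-HIT  vc=[]
2: 0x3a (blk 14, set 2) → L1-HIT  vc=[]
3: 0x20 (blk 8, set 0) → MISS  vc=[]
4: 0x21 (blk 8, set 0) → L1-HIT  vc=[]
5: 0x39 (blk 14, set 2) → L1-HIT  vc=[]
6: 0x69 (blk 26, set 2) → MISS  vc=[14]
7: 0x39 (blk 14, set 2) → VC-HIT  vc=[26]
8: 0x38 (blk 14, set 2) → L1-HIT  vc=[26]
9: 0x5a (blk 22, set 2) → MISS  vc=[26, 14]
10: 0x3b (blk 14, set 2) → VC-HIT  vc=[26, 22]
11: 0x43 (blk 16, set 0) → MISS  vc=[26, 22, 8]
12: 0x6a (blk 26, set 2) → VC-HIT  vc=[14, 22, 8]
13: 0x59 (blk 22, set 2) → VC-HIT  vc=[14, 26, 8]
14: 0x38 (blk 14, set 2) → VC-HIT  vc=[22, 26, 8]
15: 0x42 (blk 16, set 0) → L1-HIT  vc=[22, 26, 8]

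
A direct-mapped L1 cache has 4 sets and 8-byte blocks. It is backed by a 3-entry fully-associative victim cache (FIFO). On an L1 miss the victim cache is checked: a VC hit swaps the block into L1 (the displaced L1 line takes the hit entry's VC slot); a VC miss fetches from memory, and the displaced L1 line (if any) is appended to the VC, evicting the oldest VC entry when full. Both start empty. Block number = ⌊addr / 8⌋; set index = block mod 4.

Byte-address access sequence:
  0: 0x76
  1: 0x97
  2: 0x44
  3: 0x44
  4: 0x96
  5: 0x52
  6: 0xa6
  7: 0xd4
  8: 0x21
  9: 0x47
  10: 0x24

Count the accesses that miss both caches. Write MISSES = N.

  [0] addr=0x76 blk=14 s=2: MISS | VC []
  [1] addr=0x97 blk=18 s=2: MISS | VC [14]
  [2] addr=0x44 blk=8 s=0: MISS | VC [14]
  [3] addr=0x44 blk=8 s=0: L1-HIT | VC [14]
  [4] addr=0x96 blk=18 s=2: L1-HIT | VC [14]
  [5] addr=0x52 blk=10 s=2: MISS | VC [14, 18]
  [6] addr=0xa6 blk=20 s=0: MISS | VC [14, 18, 8]
  [7] addr=0xd4 blk=26 s=2: MISS | VC [18, 8, 10]
  [8] addr=0x21 blk=4 s=0: MISS | VC [8, 10, 20]
  [9] addr=0x47 blk=8 s=0: VC-HIT | VC [4, 10, 20]
  [10] addr=0x24 blk=4 s=0: VC-HIT | VC [8, 10, 20]

MISSES = 7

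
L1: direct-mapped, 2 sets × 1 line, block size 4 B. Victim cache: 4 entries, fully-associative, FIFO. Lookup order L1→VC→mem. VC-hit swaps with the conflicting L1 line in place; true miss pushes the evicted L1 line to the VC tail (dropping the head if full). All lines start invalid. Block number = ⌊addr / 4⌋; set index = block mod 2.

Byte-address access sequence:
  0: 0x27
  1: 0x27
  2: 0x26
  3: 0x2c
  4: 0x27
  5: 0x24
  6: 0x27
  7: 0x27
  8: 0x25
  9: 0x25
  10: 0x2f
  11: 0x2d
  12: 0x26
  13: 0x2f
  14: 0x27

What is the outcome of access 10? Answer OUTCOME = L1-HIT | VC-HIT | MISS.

OUTCOME = VC-HIT

  [0] addr=0x27 blk=9 s=1: MISS | VC []
  [1] addr=0x27 blk=9 s=1: L1-HIT | VC []
  [2] addr=0x26 blk=9 s=1: L1-HIT | VC []
  [3] addr=0x2c blk=11 s=1: MISS | VC [9]
  [4] addr=0x27 blk=9 s=1: VC-HIT | VC [11]
  [5] addr=0x24 blk=9 s=1: L1-HIT | VC [11]
  [6] addr=0x27 blk=9 s=1: L1-HIT | VC [11]
  [7] addr=0x27 blk=9 s=1: L1-HIT | VC [11]
  [8] addr=0x25 blk=9 s=1: L1-HIT | VC [11]
  [9] addr=0x25 blk=9 s=1: L1-HIT | VC [11]
  [10] addr=0x2f blk=11 s=1: VC-HIT | VC [9]
  [11] addr=0x2d blk=11 s=1: L1-HIT | VC [9]
  [12] addr=0x26 blk=9 s=1: VC-HIT | VC [11]
  [13] addr=0x2f blk=11 s=1: VC-HIT | VC [9]
  [14] addr=0x27 blk=9 s=1: VC-HIT | VC [11]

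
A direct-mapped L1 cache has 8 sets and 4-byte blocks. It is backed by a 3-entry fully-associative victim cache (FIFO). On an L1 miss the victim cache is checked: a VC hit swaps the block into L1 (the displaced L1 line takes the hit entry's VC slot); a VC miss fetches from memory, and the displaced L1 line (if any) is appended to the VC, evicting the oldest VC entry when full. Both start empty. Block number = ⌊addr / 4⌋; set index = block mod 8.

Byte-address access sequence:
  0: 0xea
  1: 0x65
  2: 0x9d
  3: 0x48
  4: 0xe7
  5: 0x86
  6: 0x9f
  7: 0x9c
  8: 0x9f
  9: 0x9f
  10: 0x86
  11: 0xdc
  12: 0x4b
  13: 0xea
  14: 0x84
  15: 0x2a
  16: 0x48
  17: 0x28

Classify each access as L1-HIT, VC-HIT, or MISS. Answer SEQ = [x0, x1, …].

#0 0xea→b58/s2 MISS; vc=[]
#1 0x65→b25/s1 MISS; vc=[]
#2 0x9d→b39/s7 MISS; vc=[]
#3 0x48→b18/s2 MISS; vc=[58]
#4 0xe7→b57/s1 MISS; vc=[58,25]
#5 0x86→b33/s1 MISS; vc=[58,25,57]
#6 0x9f→b39/s7 L1-HIT; vc=[58,25,57]
#7 0x9c→b39/s7 L1-HIT; vc=[58,25,57]
#8 0x9f→b39/s7 L1-HIT; vc=[58,25,57]
#9 0x9f→b39/s7 L1-HIT; vc=[58,25,57]
#10 0x86→b33/s1 L1-HIT; vc=[58,25,57]
#11 0xdc→b55/s7 MISS; vc=[25,57,39]
#12 0x4b→b18/s2 L1-HIT; vc=[25,57,39]
#13 0xea→b58/s2 MISS; vc=[57,39,18]
#14 0x84→b33/s1 L1-HIT; vc=[57,39,18]
#15 0x2a→b10/s2 MISS; vc=[39,18,58]
#16 0x48→b18/s2 VC-HIT; vc=[39,10,58]
#17 0x28→b10/s2 VC-HIT; vc=[39,18,58]

SEQ = [MISS, MISS, MISS, MISS, MISS, MISS, L1-HIT, L1-HIT, L1-HIT, L1-HIT, L1-HIT, MISS, L1-HIT, MISS, L1-HIT, MISS, VC-HIT, VC-HIT]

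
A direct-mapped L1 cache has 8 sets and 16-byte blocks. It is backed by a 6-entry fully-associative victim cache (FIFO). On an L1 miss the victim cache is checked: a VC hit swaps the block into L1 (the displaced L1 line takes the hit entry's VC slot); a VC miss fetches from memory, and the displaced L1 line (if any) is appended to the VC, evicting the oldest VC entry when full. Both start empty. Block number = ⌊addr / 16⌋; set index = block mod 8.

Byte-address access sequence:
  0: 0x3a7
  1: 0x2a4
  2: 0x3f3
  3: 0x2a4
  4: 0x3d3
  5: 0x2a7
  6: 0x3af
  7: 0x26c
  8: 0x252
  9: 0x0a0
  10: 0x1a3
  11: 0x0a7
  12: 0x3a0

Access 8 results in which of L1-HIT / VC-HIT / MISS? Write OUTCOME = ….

OUTCOME = MISS

  [0] addr=0x3a7 blk=58 s=2: MISS | VC []
  [1] addr=0x2a4 blk=42 s=2: MISS | VC [58]
  [2] addr=0x3f3 blk=63 s=7: MISS | VC [58]
  [3] addr=0x2a4 blk=42 s=2: L1-HIT | VC [58]
  [4] addr=0x3d3 blk=61 s=5: MISS | VC [58]
  [5] addr=0x2a7 blk=42 s=2: L1-HIT | VC [58]
  [6] addr=0x3af blk=58 s=2: VC-HIT | VC [42]
  [7] addr=0x26c blk=38 s=6: MISS | VC [42]
  [8] addr=0x252 blk=37 s=5: MISS | VC [42, 61]
  [9] addr=0xa0 blk=10 s=2: MISS | VC [42, 61, 58]
  [10] addr=0x1a3 blk=26 s=2: MISS | VC [42, 61, 58, 10]
  [11] addr=0xa7 blk=10 s=2: VC-HIT | VC [42, 61, 58, 26]
  [12] addr=0x3a0 blk=58 s=2: VC-HIT | VC [42, 61, 10, 26]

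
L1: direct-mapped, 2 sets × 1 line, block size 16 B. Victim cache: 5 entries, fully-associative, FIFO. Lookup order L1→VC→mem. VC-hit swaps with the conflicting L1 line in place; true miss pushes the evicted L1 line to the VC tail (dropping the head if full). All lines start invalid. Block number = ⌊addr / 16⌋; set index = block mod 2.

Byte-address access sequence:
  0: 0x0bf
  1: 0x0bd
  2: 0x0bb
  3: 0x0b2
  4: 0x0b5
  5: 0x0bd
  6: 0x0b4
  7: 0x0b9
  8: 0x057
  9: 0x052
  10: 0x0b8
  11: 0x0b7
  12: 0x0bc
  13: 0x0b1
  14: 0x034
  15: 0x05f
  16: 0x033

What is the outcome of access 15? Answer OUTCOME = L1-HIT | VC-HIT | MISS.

  [0] addr=0xbf blk=11 s=1: MISS | VC []
  [1] addr=0xbd blk=11 s=1: L1-HIT | VC []
  [2] addr=0xbb blk=11 s=1: L1-HIT | VC []
  [3] addr=0xb2 blk=11 s=1: L1-HIT | VC []
  [4] addr=0xb5 blk=11 s=1: L1-HIT | VC []
  [5] addr=0xbd blk=11 s=1: L1-HIT | VC []
  [6] addr=0xb4 blk=11 s=1: L1-HIT | VC []
  [7] addr=0xb9 blk=11 s=1: L1-HIT | VC []
  [8] addr=0x57 blk=5 s=1: MISS | VC [11]
  [9] addr=0x52 blk=5 s=1: L1-HIT | VC [11]
  [10] addr=0xb8 blk=11 s=1: VC-HIT | VC [5]
  [11] addr=0xb7 blk=11 s=1: L1-HIT | VC [5]
  [12] addr=0xbc blk=11 s=1: L1-HIT | VC [5]
  [13] addr=0xb1 blk=11 s=1: L1-HIT | VC [5]
  [14] addr=0x34 blk=3 s=1: MISS | VC [5, 11]
  [15] addr=0x5f blk=5 s=1: VC-HIT | VC [3, 11]
  [16] addr=0x33 blk=3 s=1: VC-HIT | VC [5, 11]

OUTCOME = VC-HIT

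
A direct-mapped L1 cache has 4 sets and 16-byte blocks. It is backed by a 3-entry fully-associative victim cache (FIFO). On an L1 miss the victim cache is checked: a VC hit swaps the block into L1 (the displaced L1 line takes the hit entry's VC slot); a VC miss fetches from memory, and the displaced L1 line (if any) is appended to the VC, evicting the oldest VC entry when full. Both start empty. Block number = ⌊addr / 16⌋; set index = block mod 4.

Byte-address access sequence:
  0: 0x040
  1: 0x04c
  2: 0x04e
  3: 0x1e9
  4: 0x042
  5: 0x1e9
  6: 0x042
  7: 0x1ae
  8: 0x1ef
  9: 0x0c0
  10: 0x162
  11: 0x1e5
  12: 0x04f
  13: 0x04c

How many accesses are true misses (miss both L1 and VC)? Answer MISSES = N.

MISSES = 5

0: 0x40 (blk 4, set 0) → MISS  vc=[]
1: 0x4c (blk 4, set 0) → L1-HIT  vc=[]
2: 0x4e (blk 4, set 0) → L1-HIT  vc=[]
3: 0x1e9 (blk 30, set 2) → MISS  vc=[]
4: 0x42 (blk 4, set 0) → L1-HIT  vc=[]
5: 0x1e9 (blk 30, set 2) → L1-HIT  vc=[]
6: 0x42 (blk 4, set 0) → L1-HIT  vc=[]
7: 0x1ae (blk 26, set 2) → MISS  vc=[30]
8: 0x1ef (blk 30, set 2) → VC-HIT  vc=[26]
9: 0xc0 (blk 12, set 0) → MISS  vc=[26, 4]
10: 0x162 (blk 22, set 2) → MISS  vc=[26, 4, 30]
11: 0x1e5 (blk 30, set 2) → VC-HIT  vc=[26, 4, 22]
12: 0x4f (blk 4, set 0) → VC-HIT  vc=[26, 12, 22]
13: 0x4c (blk 4, set 0) → L1-HIT  vc=[26, 12, 22]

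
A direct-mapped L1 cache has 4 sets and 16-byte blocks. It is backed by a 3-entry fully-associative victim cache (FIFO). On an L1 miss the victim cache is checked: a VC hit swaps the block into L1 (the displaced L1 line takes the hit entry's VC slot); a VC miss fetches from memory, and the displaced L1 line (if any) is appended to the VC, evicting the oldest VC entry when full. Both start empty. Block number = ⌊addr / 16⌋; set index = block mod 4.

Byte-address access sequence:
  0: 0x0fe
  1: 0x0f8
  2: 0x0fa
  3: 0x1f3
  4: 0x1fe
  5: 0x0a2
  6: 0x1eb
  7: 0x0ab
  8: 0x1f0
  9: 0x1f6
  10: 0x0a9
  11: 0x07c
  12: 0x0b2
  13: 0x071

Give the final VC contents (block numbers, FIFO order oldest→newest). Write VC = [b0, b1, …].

VC = [30, 31, 11]

#0 0xfe→b15/s3 MISS; vc=[]
#1 0xf8→b15/s3 L1-HIT; vc=[]
#2 0xfa→b15/s3 L1-HIT; vc=[]
#3 0x1f3→b31/s3 MISS; vc=[15]
#4 0x1fe→b31/s3 L1-HIT; vc=[15]
#5 0xa2→b10/s2 MISS; vc=[15]
#6 0x1eb→b30/s2 MISS; vc=[15,10]
#7 0xab→b10/s2 VC-HIT; vc=[15,30]
#8 0x1f0→b31/s3 L1-HIT; vc=[15,30]
#9 0x1f6→b31/s3 L1-HIT; vc=[15,30]
#10 0xa9→b10/s2 L1-HIT; vc=[15,30]
#11 0x7c→b7/s3 MISS; vc=[15,30,31]
#12 0xb2→b11/s3 MISS; vc=[30,31,7]
#13 0x71→b7/s3 VC-HIT; vc=[30,31,11]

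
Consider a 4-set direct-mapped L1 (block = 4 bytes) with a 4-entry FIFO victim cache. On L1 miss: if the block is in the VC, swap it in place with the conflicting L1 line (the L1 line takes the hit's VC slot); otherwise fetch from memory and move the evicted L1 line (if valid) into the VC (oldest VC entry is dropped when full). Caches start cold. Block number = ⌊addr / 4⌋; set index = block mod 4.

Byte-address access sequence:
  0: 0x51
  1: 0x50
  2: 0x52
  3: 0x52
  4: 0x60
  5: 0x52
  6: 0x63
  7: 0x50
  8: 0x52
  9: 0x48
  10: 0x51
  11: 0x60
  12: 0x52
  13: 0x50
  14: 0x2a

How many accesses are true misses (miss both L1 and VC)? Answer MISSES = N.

MISSES = 4

#0 0x51→b20/s0 MISS; vc=[]
#1 0x50→b20/s0 L1-HIT; vc=[]
#2 0x52→b20/s0 L1-HIT; vc=[]
#3 0x52→b20/s0 L1-HIT; vc=[]
#4 0x60→b24/s0 MISS; vc=[20]
#5 0x52→b20/s0 VC-HIT; vc=[24]
#6 0x63→b24/s0 VC-HIT; vc=[20]
#7 0x50→b20/s0 VC-HIT; vc=[24]
#8 0x52→b20/s0 L1-HIT; vc=[24]
#9 0x48→b18/s2 MISS; vc=[24]
#10 0x51→b20/s0 L1-HIT; vc=[24]
#11 0x60→b24/s0 VC-HIT; vc=[20]
#12 0x52→b20/s0 VC-HIT; vc=[24]
#13 0x50→b20/s0 L1-HIT; vc=[24]
#14 0x2a→b10/s2 MISS; vc=[24,18]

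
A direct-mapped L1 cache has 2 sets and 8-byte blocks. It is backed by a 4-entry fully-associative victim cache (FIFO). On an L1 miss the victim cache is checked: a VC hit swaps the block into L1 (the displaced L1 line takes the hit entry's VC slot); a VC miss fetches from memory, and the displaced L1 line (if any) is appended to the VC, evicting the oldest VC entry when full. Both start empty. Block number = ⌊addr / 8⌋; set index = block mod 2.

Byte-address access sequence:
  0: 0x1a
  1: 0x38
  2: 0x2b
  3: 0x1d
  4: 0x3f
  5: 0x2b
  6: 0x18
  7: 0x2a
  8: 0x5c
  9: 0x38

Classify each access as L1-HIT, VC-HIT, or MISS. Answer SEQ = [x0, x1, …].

SEQ = [MISS, MISS, MISS, VC-HIT, VC-HIT, VC-HIT, VC-HIT, VC-HIT, MISS, VC-HIT]

#0 0x1a→b3/s1 MISS; vc=[]
#1 0x38→b7/s1 MISS; vc=[3]
#2 0x2b→b5/s1 MISS; vc=[3,7]
#3 0x1d→b3/s1 VC-HIT; vc=[5,7]
#4 0x3f→b7/s1 VC-HIT; vc=[5,3]
#5 0x2b→b5/s1 VC-HIT; vc=[7,3]
#6 0x18→b3/s1 VC-HIT; vc=[7,5]
#7 0x2a→b5/s1 VC-HIT; vc=[7,3]
#8 0x5c→b11/s1 MISS; vc=[7,3,5]
#9 0x38→b7/s1 VC-HIT; vc=[11,3,5]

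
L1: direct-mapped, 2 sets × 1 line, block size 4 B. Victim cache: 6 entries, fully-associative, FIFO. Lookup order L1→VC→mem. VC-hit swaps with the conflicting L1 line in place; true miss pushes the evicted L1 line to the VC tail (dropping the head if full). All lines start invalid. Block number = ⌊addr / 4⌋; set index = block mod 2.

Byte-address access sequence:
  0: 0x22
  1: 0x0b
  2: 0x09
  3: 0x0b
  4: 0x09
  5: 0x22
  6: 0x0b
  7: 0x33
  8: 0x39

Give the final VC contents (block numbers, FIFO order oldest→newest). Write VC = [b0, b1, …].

  [0] addr=0x22 blk=8 s=0: MISS | VC []
  [1] addr=0xb blk=2 s=0: MISS | VC [8]
  [2] addr=0x9 blk=2 s=0: L1-HIT | VC [8]
  [3] addr=0xb blk=2 s=0: L1-HIT | VC [8]
  [4] addr=0x9 blk=2 s=0: L1-HIT | VC [8]
  [5] addr=0x22 blk=8 s=0: VC-HIT | VC [2]
  [6] addr=0xb blk=2 s=0: VC-HIT | VC [8]
  [7] addr=0x33 blk=12 s=0: MISS | VC [8, 2]
  [8] addr=0x39 blk=14 s=0: MISS | VC [8, 2, 12]

VC = [8, 2, 12]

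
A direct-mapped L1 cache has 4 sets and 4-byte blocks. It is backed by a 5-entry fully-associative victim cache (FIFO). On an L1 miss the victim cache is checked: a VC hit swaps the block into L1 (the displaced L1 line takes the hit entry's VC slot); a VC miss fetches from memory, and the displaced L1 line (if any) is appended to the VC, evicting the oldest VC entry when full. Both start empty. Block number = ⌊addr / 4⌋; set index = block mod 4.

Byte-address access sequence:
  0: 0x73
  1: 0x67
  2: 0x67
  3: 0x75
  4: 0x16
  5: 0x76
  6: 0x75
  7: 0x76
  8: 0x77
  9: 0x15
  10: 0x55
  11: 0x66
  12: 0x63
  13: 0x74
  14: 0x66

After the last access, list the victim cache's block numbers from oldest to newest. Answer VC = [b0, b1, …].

VC = [21, 29, 5, 28]

#0 0x73→b28/s0 MISS; vc=[]
#1 0x67→b25/s1 MISS; vc=[]
#2 0x67→b25/s1 L1-HIT; vc=[]
#3 0x75→b29/s1 MISS; vc=[25]
#4 0x16→b5/s1 MISS; vc=[25,29]
#5 0x76→b29/s1 VC-HIT; vc=[25,5]
#6 0x75→b29/s1 L1-HIT; vc=[25,5]
#7 0x76→b29/s1 L1-HIT; vc=[25,5]
#8 0x77→b29/s1 L1-HIT; vc=[25,5]
#9 0x15→b5/s1 VC-HIT; vc=[25,29]
#10 0x55→b21/s1 MISS; vc=[25,29,5]
#11 0x66→b25/s1 VC-HIT; vc=[21,29,5]
#12 0x63→b24/s0 MISS; vc=[21,29,5,28]
#13 0x74→b29/s1 VC-HIT; vc=[21,25,5,28]
#14 0x66→b25/s1 VC-HIT; vc=[21,29,5,28]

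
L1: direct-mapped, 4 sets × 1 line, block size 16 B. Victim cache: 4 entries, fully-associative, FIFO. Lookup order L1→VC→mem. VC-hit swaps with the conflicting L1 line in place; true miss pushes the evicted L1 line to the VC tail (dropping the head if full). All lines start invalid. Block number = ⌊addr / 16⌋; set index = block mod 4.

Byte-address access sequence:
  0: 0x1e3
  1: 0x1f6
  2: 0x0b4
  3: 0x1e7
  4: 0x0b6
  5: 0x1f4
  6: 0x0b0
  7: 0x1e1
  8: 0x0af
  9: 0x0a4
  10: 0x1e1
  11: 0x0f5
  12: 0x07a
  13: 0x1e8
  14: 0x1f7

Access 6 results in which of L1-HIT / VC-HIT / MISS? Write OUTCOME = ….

OUTCOME = VC-HIT

  [0] addr=0x1e3 blk=30 s=2: MISS | VC []
  [1] addr=0x1f6 blk=31 s=3: MISS | VC []
  [2] addr=0xb4 blk=11 s=3: MISS | VC [31]
  [3] addr=0x1e7 blk=30 s=2: L1-HIT | VC [31]
  [4] addr=0xb6 blk=11 s=3: L1-HIT | VC [31]
  [5] addr=0x1f4 blk=31 s=3: VC-HIT | VC [11]
  [6] addr=0xb0 blk=11 s=3: VC-HIT | VC [31]
  [7] addr=0x1e1 blk=30 s=2: L1-HIT | VC [31]
  [8] addr=0xaf blk=10 s=2: MISS | VC [31, 30]
  [9] addr=0xa4 blk=10 s=2: L1-HIT | VC [31, 30]
  [10] addr=0x1e1 blk=30 s=2: VC-HIT | VC [31, 10]
  [11] addr=0xf5 blk=15 s=3: MISS | VC [31, 10, 11]
  [12] addr=0x7a blk=7 s=3: MISS | VC [31, 10, 11, 15]
  [13] addr=0x1e8 blk=30 s=2: L1-HIT | VC [31, 10, 11, 15]
  [14] addr=0x1f7 blk=31 s=3: VC-HIT | VC [7, 10, 11, 15]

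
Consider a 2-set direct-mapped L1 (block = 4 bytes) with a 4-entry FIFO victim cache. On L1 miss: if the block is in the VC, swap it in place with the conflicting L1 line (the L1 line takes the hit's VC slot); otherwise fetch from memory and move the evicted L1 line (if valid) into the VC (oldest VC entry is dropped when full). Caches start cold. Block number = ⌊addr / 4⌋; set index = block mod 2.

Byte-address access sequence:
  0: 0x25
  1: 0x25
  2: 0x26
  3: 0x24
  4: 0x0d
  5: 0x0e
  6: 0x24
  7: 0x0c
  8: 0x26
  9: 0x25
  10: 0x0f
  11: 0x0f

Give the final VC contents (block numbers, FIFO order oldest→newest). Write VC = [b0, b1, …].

VC = [9]

  [0] addr=0x25 blk=9 s=1: MISS | VC []
  [1] addr=0x25 blk=9 s=1: L1-HIT | VC []
  [2] addr=0x26 blk=9 s=1: L1-HIT | VC []
  [3] addr=0x24 blk=9 s=1: L1-HIT | VC []
  [4] addr=0xd blk=3 s=1: MISS | VC [9]
  [5] addr=0xe blk=3 s=1: L1-HIT | VC [9]
  [6] addr=0x24 blk=9 s=1: VC-HIT | VC [3]
  [7] addr=0xc blk=3 s=1: VC-HIT | VC [9]
  [8] addr=0x26 blk=9 s=1: VC-HIT | VC [3]
  [9] addr=0x25 blk=9 s=1: L1-HIT | VC [3]
  [10] addr=0xf blk=3 s=1: VC-HIT | VC [9]
  [11] addr=0xf blk=3 s=1: L1-HIT | VC [9]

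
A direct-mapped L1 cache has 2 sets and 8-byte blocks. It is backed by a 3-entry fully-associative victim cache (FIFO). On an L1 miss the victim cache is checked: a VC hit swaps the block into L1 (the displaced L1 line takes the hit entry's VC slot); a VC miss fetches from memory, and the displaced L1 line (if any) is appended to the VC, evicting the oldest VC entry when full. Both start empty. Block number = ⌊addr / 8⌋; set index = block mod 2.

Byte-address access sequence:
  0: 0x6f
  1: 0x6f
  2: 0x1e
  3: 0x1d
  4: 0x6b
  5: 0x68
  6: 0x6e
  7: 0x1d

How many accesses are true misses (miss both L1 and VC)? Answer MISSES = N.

MISSES = 2

#0 0x6f→b13/s1 MISS; vc=[]
#1 0x6f→b13/s1 L1-HIT; vc=[]
#2 0x1e→b3/s1 MISS; vc=[13]
#3 0x1d→b3/s1 L1-HIT; vc=[13]
#4 0x6b→b13/s1 VC-HIT; vc=[3]
#5 0x68→b13/s1 L1-HIT; vc=[3]
#6 0x6e→b13/s1 L1-HIT; vc=[3]
#7 0x1d→b3/s1 VC-HIT; vc=[13]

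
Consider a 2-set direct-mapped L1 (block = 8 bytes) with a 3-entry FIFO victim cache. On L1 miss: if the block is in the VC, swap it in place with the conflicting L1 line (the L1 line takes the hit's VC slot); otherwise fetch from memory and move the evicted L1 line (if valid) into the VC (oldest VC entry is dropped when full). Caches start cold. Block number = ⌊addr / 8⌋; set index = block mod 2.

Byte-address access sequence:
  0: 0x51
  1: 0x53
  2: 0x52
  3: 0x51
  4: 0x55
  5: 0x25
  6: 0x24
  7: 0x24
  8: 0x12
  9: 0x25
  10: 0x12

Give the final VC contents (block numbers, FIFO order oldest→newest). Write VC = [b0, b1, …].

VC = [10, 4]

0: 0x51 (blk 10, set 0) → MISS  vc=[]
1: 0x53 (blk 10, set 0) → L1-HIT  vc=[]
2: 0x52 (blk 10, set 0) → L1-HIT  vc=[]
3: 0x51 (blk 10, set 0) → L1-HIT  vc=[]
4: 0x55 (blk 10, set 0) → L1-HIT  vc=[]
5: 0x25 (blk 4, set 0) → MISS  vc=[10]
6: 0x24 (blk 4, set 0) → L1-HIT  vc=[10]
7: 0x24 (blk 4, set 0) → L1-HIT  vc=[10]
8: 0x12 (blk 2, set 0) → MISS  vc=[10, 4]
9: 0x25 (blk 4, set 0) → VC-HIT  vc=[10, 2]
10: 0x12 (blk 2, set 0) → VC-HIT  vc=[10, 4]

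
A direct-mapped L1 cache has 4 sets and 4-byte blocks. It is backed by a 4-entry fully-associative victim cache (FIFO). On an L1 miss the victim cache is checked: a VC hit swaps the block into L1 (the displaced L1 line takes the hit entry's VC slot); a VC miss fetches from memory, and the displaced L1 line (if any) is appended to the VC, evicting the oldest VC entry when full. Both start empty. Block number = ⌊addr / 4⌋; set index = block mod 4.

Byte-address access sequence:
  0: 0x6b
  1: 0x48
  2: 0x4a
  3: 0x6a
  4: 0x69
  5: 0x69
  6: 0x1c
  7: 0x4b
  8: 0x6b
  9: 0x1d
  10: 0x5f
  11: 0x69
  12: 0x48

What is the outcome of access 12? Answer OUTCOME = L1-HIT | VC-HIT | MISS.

OUTCOME = VC-HIT

0: 0x6b (blk 26, set 2) → MISS  vc=[]
1: 0x48 (blk 18, set 2) → MISS  vc=[26]
2: 0x4a (blk 18, set 2) → L1-HIT  vc=[26]
3: 0x6a (blk 26, set 2) → VC-HIT  vc=[18]
4: 0x69 (blk 26, set 2) → L1-HIT  vc=[18]
5: 0x69 (blk 26, set 2) → L1-HIT  vc=[18]
6: 0x1c (blk 7, set 3) → MISS  vc=[18]
7: 0x4b (blk 18, set 2) → VC-HIT  vc=[26]
8: 0x6b (blk 26, set 2) → VC-HIT  vc=[18]
9: 0x1d (blk 7, set 3) → L1-HIT  vc=[18]
10: 0x5f (blk 23, set 3) → MISS  vc=[18, 7]
11: 0x69 (blk 26, set 2) → L1-HIT  vc=[18, 7]
12: 0x48 (blk 18, set 2) → VC-HIT  vc=[26, 7]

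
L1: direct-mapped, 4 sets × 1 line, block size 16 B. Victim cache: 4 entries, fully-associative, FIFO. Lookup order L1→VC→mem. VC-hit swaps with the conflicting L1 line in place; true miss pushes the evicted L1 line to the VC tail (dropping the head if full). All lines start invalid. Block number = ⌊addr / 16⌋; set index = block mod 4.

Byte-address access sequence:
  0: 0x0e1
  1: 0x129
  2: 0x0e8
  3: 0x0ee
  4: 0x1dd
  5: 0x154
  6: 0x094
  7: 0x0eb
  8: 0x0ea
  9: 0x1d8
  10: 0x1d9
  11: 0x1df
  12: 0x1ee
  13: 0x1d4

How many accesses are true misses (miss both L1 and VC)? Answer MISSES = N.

0: 0xe1 (blk 14, set 2) → MISS  vc=[]
1: 0x129 (blk 18, set 2) → MISS  vc=[14]
2: 0xe8 (blk 14, set 2) → VC-HIT  vc=[18]
3: 0xee (blk 14, set 2) → L1-HIT  vc=[18]
4: 0x1dd (blk 29, set 1) → MISS  vc=[18]
5: 0x154 (blk 21, set 1) → MISS  vc=[18, 29]
6: 0x94 (blk 9, set 1) → MISS  vc=[18, 29, 21]
7: 0xeb (blk 14, set 2) → L1-HIT  vc=[18, 29, 21]
8: 0xea (blk 14, set 2) → L1-HIT  vc=[18, 29, 21]
9: 0x1d8 (blk 29, set 1) → VC-HIT  vc=[18, 9, 21]
10: 0x1d9 (blk 29, set 1) → L1-HIT  vc=[18, 9, 21]
11: 0x1df (blk 29, set 1) → L1-HIT  vc=[18, 9, 21]
12: 0x1ee (blk 30, set 2) → MISS  vc=[18, 9, 21, 14]
13: 0x1d4 (blk 29, set 1) → L1-HIT  vc=[18, 9, 21, 14]

MISSES = 6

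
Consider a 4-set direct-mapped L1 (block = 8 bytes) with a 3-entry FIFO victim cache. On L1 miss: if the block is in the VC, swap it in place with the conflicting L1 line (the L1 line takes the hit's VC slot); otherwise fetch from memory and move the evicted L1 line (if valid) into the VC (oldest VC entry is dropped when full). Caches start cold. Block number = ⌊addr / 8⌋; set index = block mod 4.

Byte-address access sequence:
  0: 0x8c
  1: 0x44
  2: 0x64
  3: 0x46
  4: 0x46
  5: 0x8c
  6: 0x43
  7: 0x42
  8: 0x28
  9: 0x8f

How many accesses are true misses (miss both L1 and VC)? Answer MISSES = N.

#0 0x8c→b17/s1 MISS; vc=[]
#1 0x44→b8/s0 MISS; vc=[]
#2 0x64→b12/s0 MISS; vc=[8]
#3 0x46→b8/s0 VC-HIT; vc=[12]
#4 0x46→b8/s0 L1-HIT; vc=[12]
#5 0x8c→b17/s1 L1-HIT; vc=[12]
#6 0x43→b8/s0 L1-HIT; vc=[12]
#7 0x42→b8/s0 L1-HIT; vc=[12]
#8 0x28→b5/s1 MISS; vc=[12,17]
#9 0x8f→b17/s1 VC-HIT; vc=[12,5]

MISSES = 4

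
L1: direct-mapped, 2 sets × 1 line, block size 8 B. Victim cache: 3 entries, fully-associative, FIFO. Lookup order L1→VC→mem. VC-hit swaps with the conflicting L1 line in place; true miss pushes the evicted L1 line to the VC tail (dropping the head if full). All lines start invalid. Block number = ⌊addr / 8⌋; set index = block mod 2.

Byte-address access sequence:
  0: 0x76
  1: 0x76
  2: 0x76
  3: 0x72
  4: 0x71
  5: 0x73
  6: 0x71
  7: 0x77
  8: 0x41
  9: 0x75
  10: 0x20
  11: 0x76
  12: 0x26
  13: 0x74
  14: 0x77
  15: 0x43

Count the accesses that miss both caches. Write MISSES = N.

#0 0x76→b14/s0 MISS; vc=[]
#1 0x76→b14/s0 L1-HIT; vc=[]
#2 0x76→b14/s0 L1-HIT; vc=[]
#3 0x72→b14/s0 L1-HIT; vc=[]
#4 0x71→b14/s0 L1-HIT; vc=[]
#5 0x73→b14/s0 L1-HIT; vc=[]
#6 0x71→b14/s0 L1-HIT; vc=[]
#7 0x77→b14/s0 L1-HIT; vc=[]
#8 0x41→b8/s0 MISS; vc=[14]
#9 0x75→b14/s0 VC-HIT; vc=[8]
#10 0x20→b4/s0 MISS; vc=[8,14]
#11 0x76→b14/s0 VC-HIT; vc=[8,4]
#12 0x26→b4/s0 VC-HIT; vc=[8,14]
#13 0x74→b14/s0 VC-HIT; vc=[8,4]
#14 0x77→b14/s0 L1-HIT; vc=[8,4]
#15 0x43→b8/s0 VC-HIT; vc=[14,4]

MISSES = 3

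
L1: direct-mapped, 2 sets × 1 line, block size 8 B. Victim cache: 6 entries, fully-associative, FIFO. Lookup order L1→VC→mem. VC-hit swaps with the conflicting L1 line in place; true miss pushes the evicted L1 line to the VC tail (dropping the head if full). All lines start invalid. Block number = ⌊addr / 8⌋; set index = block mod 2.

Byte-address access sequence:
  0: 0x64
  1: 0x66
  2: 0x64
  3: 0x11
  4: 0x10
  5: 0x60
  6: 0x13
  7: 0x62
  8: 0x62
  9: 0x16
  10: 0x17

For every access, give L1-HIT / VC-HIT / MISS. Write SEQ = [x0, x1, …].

SEQ = [MISS, L1-HIT, L1-HIT, MISS, L1-HIT, VC-HIT, VC-HIT, VC-HIT, L1-HIT, VC-HIT, L1-HIT]

#0 0x64→b12/s0 MISS; vc=[]
#1 0x66→b12/s0 L1-HIT; vc=[]
#2 0x64→b12/s0 L1-HIT; vc=[]
#3 0x11→b2/s0 MISS; vc=[12]
#4 0x10→b2/s0 L1-HIT; vc=[12]
#5 0x60→b12/s0 VC-HIT; vc=[2]
#6 0x13→b2/s0 VC-HIT; vc=[12]
#7 0x62→b12/s0 VC-HIT; vc=[2]
#8 0x62→b12/s0 L1-HIT; vc=[2]
#9 0x16→b2/s0 VC-HIT; vc=[12]
#10 0x17→b2/s0 L1-HIT; vc=[12]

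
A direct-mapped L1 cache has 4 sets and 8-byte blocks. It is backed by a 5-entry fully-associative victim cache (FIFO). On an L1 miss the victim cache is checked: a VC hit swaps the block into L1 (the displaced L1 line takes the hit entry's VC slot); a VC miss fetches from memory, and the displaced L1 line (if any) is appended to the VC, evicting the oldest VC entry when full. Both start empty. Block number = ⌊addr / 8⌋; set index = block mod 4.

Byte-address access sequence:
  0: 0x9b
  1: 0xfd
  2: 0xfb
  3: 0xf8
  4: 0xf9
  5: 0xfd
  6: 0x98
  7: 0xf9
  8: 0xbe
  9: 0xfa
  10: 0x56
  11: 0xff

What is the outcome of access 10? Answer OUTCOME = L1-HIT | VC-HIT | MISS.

  [0] addr=0x9b blk=19 s=3: MISS | VC []
  [1] addr=0xfd blk=31 s=3: MISS | VC [19]
  [2] addr=0xfb blk=31 s=3: L1-HIT | VC [19]
  [3] addr=0xf8 blk=31 s=3: L1-HIT | VC [19]
  [4] addr=0xf9 blk=31 s=3: L1-HIT | VC [19]
  [5] addr=0xfd blk=31 s=3: L1-HIT | VC [19]
  [6] addr=0x98 blk=19 s=3: VC-HIT | VC [31]
  [7] addr=0xf9 blk=31 s=3: VC-HIT | VC [19]
  [8] addr=0xbe blk=23 s=3: MISS | VC [19, 31]
  [9] addr=0xfa blk=31 s=3: VC-HIT | VC [19, 23]
  [10] addr=0x56 blk=10 s=2: MISS | VC [19, 23]
  [11] addr=0xff blk=31 s=3: L1-HIT | VC [19, 23]

OUTCOME = MISS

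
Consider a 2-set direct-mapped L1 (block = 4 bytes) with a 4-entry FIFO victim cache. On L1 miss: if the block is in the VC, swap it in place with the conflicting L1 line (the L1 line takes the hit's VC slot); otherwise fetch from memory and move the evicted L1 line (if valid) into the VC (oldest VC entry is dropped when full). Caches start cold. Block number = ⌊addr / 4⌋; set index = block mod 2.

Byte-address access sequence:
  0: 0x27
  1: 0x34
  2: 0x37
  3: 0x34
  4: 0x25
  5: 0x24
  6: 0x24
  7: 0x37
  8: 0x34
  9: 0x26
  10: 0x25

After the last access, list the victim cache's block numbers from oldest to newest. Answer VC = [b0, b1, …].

VC = [13]

  [0] addr=0x27 blk=9 s=1: MISS | VC []
  [1] addr=0x34 blk=13 s=1: MISS | VC [9]
  [2] addr=0x37 blk=13 s=1: L1-HIT | VC [9]
  [3] addr=0x34 blk=13 s=1: L1-HIT | VC [9]
  [4] addr=0x25 blk=9 s=1: VC-HIT | VC [13]
  [5] addr=0x24 blk=9 s=1: L1-HIT | VC [13]
  [6] addr=0x24 blk=9 s=1: L1-HIT | VC [13]
  [7] addr=0x37 blk=13 s=1: VC-HIT | VC [9]
  [8] addr=0x34 blk=13 s=1: L1-HIT | VC [9]
  [9] addr=0x26 blk=9 s=1: VC-HIT | VC [13]
  [10] addr=0x25 blk=9 s=1: L1-HIT | VC [13]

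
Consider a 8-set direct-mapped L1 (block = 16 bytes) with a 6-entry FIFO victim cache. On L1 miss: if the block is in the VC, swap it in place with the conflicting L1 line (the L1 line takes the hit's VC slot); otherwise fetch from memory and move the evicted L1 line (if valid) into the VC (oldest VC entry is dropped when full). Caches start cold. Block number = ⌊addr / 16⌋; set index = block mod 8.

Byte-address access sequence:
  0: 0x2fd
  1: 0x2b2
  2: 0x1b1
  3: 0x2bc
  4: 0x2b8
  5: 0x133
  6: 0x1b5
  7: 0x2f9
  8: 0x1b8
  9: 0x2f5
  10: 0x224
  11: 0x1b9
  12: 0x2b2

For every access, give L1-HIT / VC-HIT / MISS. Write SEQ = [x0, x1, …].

SEQ = [MISS, MISS, MISS, VC-HIT, L1-HIT, MISS, VC-HIT, L1-HIT, L1-HIT, L1-HIT, MISS, L1-HIT, VC-HIT]

0: 0x2fd (blk 47, set 7) → MISS  vc=[]
1: 0x2b2 (blk 43, set 3) → MISS  vc=[]
2: 0x1b1 (blk 27, set 3) → MISS  vc=[43]
3: 0x2bc (blk 43, set 3) → VC-HIT  vc=[27]
4: 0x2b8 (blk 43, set 3) → L1-HIT  vc=[27]
5: 0x133 (blk 19, set 3) → MISS  vc=[27, 43]
6: 0x1b5 (blk 27, set 3) → VC-HIT  vc=[19, 43]
7: 0x2f9 (blk 47, set 7) → L1-HIT  vc=[19, 43]
8: 0x1b8 (blk 27, set 3) → L1-HIT  vc=[19, 43]
9: 0x2f5 (blk 47, set 7) → L1-HIT  vc=[19, 43]
10: 0x224 (blk 34, set 2) → MISS  vc=[19, 43]
11: 0x1b9 (blk 27, set 3) → L1-HIT  vc=[19, 43]
12: 0x2b2 (blk 43, set 3) → VC-HIT  vc=[19, 27]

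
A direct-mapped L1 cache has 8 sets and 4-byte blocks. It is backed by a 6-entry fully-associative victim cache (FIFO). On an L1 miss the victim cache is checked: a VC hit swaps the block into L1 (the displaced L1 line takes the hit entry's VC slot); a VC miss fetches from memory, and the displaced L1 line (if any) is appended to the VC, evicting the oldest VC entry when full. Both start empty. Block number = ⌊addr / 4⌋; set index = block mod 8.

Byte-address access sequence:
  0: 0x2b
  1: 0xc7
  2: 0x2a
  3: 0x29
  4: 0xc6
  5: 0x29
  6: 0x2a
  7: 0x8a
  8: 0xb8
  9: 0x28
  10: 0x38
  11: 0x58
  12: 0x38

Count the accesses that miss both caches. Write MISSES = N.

#0 0x2b→b10/s2 MISS; vc=[]
#1 0xc7→b49/s1 MISS; vc=[]
#2 0x2a→b10/s2 L1-HIT; vc=[]
#3 0x29→b10/s2 L1-HIT; vc=[]
#4 0xc6→b49/s1 L1-HIT; vc=[]
#5 0x29→b10/s2 L1-HIT; vc=[]
#6 0x2a→b10/s2 L1-HIT; vc=[]
#7 0x8a→b34/s2 MISS; vc=[10]
#8 0xb8→b46/s6 MISS; vc=[10]
#9 0x28→b10/s2 VC-HIT; vc=[34]
#10 0x38→b14/s6 MISS; vc=[34,46]
#11 0x58→b22/s6 MISS; vc=[34,46,14]
#12 0x38→b14/s6 VC-HIT; vc=[34,46,22]

MISSES = 6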